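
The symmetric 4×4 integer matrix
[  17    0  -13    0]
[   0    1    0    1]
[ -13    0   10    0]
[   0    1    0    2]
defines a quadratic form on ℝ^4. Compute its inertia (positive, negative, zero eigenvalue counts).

Answer: (4, 0, 0)

Derivation:
step 0: pivot 17 → sign +
step 1: pivot 1 → sign +
step 2: pivot 1/17 → sign +
step 3: pivot 1 → sign +
signature = (4, 0, 0)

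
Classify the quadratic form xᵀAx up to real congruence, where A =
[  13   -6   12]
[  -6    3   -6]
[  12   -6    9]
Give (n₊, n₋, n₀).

Answer: (2, 1, 0)

Derivation:
step 0: pivot 13 → sign +
step 1: pivot 3/13 → sign +
step 2: pivot -3 → sign −
signature = (2, 1, 0)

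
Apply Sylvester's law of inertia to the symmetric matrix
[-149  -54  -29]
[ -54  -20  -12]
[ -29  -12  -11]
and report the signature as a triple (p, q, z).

Answer: (0, 3, 0)

Derivation:
step 0: pivot -149 → sign −
step 1: pivot -64/149 → sign −
step 2: pivot -3/16 → sign −
signature = (0, 3, 0)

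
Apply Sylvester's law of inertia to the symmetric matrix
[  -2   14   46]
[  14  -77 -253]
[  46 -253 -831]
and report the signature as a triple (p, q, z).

step 0: pivot -2 → sign −
step 1: pivot 21 → sign +
step 2: pivot 2/7 → sign +
signature = (2, 1, 0)

Answer: (2, 1, 0)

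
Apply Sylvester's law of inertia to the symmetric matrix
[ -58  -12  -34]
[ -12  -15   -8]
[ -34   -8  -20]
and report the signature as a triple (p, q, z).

Answer: (1, 2, 0)

Derivation:
step 0: pivot -58 → sign −
step 1: pivot -363/29 → sign −
step 2: pivot 2/363 → sign +
signature = (1, 2, 0)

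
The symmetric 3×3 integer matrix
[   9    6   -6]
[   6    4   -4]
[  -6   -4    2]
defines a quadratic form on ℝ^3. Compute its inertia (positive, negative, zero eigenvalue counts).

Answer: (1, 1, 1)

Derivation:
step 0: pivot 9 → sign +
step 1: pivot -2 → sign −
step 2: row/col 2 already zero → sign 0
signature = (1, 1, 1)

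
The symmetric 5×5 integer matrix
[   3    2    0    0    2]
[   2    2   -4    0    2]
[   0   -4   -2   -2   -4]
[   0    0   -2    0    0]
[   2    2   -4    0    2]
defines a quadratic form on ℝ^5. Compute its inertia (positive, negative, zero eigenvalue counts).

step 0: pivot 3 → sign +
step 1: pivot 2/3 → sign +
step 2: pivot -26 → sign −
step 3: pivot 2/13 → sign +
step 4: row/col 4 already zero → sign 0
signature = (3, 1, 1)

Answer: (3, 1, 1)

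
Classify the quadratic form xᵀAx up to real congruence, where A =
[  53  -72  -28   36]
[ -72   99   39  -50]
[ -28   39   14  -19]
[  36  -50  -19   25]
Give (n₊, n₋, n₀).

Answer: (3, 1, 0)

Derivation:
step 0: pivot 53 → sign +
step 1: pivot 63/53 → sign +
step 2: pivot -11/7 → sign −
step 3: pivot 2/33 → sign +
signature = (3, 1, 0)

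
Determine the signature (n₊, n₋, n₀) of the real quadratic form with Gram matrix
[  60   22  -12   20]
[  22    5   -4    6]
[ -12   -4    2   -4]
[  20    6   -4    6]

step 0: pivot 60 → sign +
step 1: pivot -46/15 → sign −
step 2: pivot -8/23 → sign −
step 3: row/col 3 already zero → sign 0
signature = (1, 2, 1)

Answer: (1, 2, 1)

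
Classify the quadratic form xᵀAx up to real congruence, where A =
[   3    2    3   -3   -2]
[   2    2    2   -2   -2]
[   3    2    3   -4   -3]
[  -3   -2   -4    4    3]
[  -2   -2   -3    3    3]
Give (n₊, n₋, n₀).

Answer: (3, 1, 1)

Derivation:
step 0: pivot 3 → sign +
step 1: pivot 2/3 → sign +
step 2: pivot 1 → sign +
step 3: pivot -1 → sign −
step 4: row/col 4 already zero → sign 0
signature = (3, 1, 1)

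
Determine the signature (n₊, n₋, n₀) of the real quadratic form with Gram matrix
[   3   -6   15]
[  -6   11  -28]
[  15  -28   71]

step 0: pivot 3 → sign +
step 1: pivot -1 → sign −
step 2: row/col 2 already zero → sign 0
signature = (1, 1, 1)

Answer: (1, 1, 1)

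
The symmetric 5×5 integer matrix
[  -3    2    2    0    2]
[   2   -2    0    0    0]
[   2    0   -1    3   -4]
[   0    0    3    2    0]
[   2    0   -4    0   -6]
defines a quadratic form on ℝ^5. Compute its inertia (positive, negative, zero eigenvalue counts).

Answer: (1, 4, 0)

Derivation:
step 0: pivot -3 → sign −
step 1: pivot -2/3 → sign −
step 2: pivot 3 → sign +
step 3: pivot -1 → sign −
step 4: pivot -2 → sign −
signature = (1, 4, 0)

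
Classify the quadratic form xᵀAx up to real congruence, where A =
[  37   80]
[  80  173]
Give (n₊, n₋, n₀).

Answer: (2, 0, 0)

Derivation:
step 0: pivot 37 → sign +
step 1: pivot 1/37 → sign +
signature = (2, 0, 0)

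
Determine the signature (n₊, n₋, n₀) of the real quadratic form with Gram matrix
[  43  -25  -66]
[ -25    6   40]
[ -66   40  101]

Answer: (2, 1, 0)

Derivation:
step 0: pivot 43 → sign +
step 1: pivot -367/43 → sign −
step 2: pivot 3/367 → sign +
signature = (2, 1, 0)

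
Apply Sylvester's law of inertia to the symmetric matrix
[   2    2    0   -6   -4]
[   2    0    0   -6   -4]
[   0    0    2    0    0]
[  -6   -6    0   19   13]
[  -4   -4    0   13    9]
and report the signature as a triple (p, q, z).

Answer: (3, 1, 1)

Derivation:
step 0: pivot 2 → sign +
step 1: pivot -2 → sign −
step 2: pivot 2 → sign +
step 3: pivot 1 → sign +
step 4: row/col 4 already zero → sign 0
signature = (3, 1, 1)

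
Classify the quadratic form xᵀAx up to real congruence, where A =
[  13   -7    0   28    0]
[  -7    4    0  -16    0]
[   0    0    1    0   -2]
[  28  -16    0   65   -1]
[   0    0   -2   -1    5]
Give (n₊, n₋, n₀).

step 0: pivot 13 → sign +
step 1: pivot 3/13 → sign +
step 2: pivot 1 → sign +
step 3: pivot 1 → sign +
step 4: row/col 4 already zero → sign 0
signature = (4, 0, 1)

Answer: (4, 0, 1)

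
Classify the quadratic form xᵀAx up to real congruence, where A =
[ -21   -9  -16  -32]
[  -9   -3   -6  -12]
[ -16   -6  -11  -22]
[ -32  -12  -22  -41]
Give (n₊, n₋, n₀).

Answer: (3, 1, 0)

Derivation:
step 0: pivot -21 → sign −
step 1: pivot 6/7 → sign +
step 2: pivot 1/3 → sign +
step 3: pivot 3 → sign +
signature = (3, 1, 0)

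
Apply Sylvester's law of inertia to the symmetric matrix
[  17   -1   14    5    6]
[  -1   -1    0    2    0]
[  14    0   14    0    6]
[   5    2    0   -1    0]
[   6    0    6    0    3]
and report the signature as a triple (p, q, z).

Answer: (4, 1, 0)

Derivation:
step 0: pivot 17 → sign +
step 1: pivot -18/17 → sign −
step 2: pivot 28/9 → sign +
step 3: pivot 3/4 → sign +
step 4: pivot 3/7 → sign +
signature = (4, 1, 0)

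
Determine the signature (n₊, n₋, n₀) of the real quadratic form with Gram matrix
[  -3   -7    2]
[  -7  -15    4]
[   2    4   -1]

Answer: (1, 1, 1)

Derivation:
step 0: pivot -3 → sign −
step 1: pivot 4/3 → sign +
step 2: row/col 2 already zero → sign 0
signature = (1, 1, 1)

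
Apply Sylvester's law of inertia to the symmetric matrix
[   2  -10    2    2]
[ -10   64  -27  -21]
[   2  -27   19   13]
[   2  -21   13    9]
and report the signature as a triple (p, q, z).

Answer: (2, 2, 0)

Derivation:
step 0: pivot 2 → sign +
step 1: pivot 14 → sign +
step 2: pivot -51/14 → sign −
step 3: pivot -2/17 → sign −
signature = (2, 2, 0)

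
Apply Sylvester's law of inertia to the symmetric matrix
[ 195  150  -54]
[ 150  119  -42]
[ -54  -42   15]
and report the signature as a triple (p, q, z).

Answer: (2, 1, 0)

Derivation:
step 0: pivot 195 → sign +
step 1: pivot 47/13 → sign +
step 2: pivot -3/235 → sign −
signature = (2, 1, 0)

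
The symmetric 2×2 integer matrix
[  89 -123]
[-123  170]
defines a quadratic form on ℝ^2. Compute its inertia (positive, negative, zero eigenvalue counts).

Answer: (2, 0, 0)

Derivation:
step 0: pivot 89 → sign +
step 1: pivot 1/89 → sign +
signature = (2, 0, 0)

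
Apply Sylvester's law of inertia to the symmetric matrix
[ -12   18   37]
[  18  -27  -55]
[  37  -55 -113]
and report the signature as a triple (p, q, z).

Answer: (1, 2, 0)

Derivation:
step 0: pivot -12 → sign −
step 1: pivot 13/12 → sign +
step 2: pivot -3/13 → sign −
signature = (1, 2, 0)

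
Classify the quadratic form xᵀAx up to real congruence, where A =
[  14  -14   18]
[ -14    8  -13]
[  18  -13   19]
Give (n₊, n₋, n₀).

step 0: pivot 14 → sign +
step 1: pivot -6 → sign −
step 2: pivot 1/42 → sign +
signature = (2, 1, 0)

Answer: (2, 1, 0)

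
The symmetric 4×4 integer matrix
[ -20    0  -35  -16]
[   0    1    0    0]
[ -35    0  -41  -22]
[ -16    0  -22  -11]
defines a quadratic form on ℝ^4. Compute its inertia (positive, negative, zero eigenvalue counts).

Answer: (3, 1, 0)

Derivation:
step 0: pivot -20 → sign −
step 1: pivot 1 → sign +
step 2: pivot 81/4 → sign +
step 3: pivot 1/45 → sign +
signature = (3, 1, 0)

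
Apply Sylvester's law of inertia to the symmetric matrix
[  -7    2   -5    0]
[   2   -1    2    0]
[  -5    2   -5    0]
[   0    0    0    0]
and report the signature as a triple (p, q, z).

step 0: pivot -7 → sign −
step 1: pivot -3/7 → sign −
step 2: pivot -2/3 → sign −
step 3: row/col 3 already zero → sign 0
signature = (0, 3, 1)

Answer: (0, 3, 1)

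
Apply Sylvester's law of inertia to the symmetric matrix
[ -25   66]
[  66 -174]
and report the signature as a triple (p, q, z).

Answer: (1, 1, 0)

Derivation:
step 0: pivot -25 → sign −
step 1: pivot 6/25 → sign +
signature = (1, 1, 0)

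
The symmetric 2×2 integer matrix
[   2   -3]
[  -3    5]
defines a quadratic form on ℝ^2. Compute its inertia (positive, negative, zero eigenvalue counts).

step 0: pivot 2 → sign +
step 1: pivot 1/2 → sign +
signature = (2, 0, 0)

Answer: (2, 0, 0)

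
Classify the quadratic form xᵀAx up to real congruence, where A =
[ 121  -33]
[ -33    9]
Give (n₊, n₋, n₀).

step 0: pivot 121 → sign +
step 1: row/col 1 already zero → sign 0
signature = (1, 0, 1)

Answer: (1, 0, 1)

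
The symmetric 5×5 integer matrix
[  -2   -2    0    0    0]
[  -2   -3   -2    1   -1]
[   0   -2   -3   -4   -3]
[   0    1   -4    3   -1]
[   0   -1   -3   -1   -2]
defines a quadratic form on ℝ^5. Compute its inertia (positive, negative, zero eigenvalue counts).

step 0: pivot -2 → sign −
step 1: pivot -1 → sign −
step 2: pivot 1 → sign +
step 3: pivot -32 → sign −
step 4: row/col 4 already zero → sign 0
signature = (1, 3, 1)

Answer: (1, 3, 1)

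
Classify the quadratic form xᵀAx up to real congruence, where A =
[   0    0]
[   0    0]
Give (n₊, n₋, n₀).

Answer: (0, 0, 2)

Derivation:
step 0: row/col 0 already zero → sign 0
step 1: row/col 1 already zero → sign 0
signature = (0, 0, 2)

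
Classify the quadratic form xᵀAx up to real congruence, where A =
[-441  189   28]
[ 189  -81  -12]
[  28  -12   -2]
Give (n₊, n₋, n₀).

Answer: (0, 2, 1)

Derivation:
step 0: pivot -441 → sign −
step 1: pivot -2/9 → sign −
step 2: row/col 2 already zero → sign 0
signature = (0, 2, 1)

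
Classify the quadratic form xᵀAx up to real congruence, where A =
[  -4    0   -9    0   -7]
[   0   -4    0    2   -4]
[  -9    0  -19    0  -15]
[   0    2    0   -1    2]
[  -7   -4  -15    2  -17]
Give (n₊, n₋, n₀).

Answer: (1, 3, 1)

Derivation:
step 0: pivot -4 → sign −
step 1: pivot -4 → sign −
step 2: pivot 5/4 → sign +
step 3: pivot -6/5 → sign −
step 4: row/col 4 already zero → sign 0
signature = (1, 3, 1)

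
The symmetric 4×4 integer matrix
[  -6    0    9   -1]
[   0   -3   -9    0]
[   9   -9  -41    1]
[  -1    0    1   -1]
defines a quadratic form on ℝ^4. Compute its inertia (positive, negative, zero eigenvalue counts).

step 0: pivot -6 → sign −
step 1: pivot -3 → sign −
step 2: pivot -1/2 → sign −
step 3: pivot -1/3 → sign −
signature = (0, 4, 0)

Answer: (0, 4, 0)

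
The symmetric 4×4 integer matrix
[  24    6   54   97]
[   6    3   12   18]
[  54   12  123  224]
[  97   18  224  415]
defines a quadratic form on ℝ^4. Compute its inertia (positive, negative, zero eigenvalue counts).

Answer: (3, 1, 0)

Derivation:
step 0: pivot 24 → sign +
step 1: pivot 3/2 → sign +
step 2: pivot -37/12 → sign −
step 3: pivot 3/37 → sign +
signature = (3, 1, 0)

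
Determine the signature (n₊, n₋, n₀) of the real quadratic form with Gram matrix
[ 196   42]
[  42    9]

Answer: (1, 0, 1)

Derivation:
step 0: pivot 196 → sign +
step 1: row/col 1 already zero → sign 0
signature = (1, 0, 1)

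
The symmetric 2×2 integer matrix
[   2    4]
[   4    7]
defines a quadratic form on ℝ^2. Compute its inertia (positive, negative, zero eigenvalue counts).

step 0: pivot 2 → sign +
step 1: pivot -1 → sign −
signature = (1, 1, 0)

Answer: (1, 1, 0)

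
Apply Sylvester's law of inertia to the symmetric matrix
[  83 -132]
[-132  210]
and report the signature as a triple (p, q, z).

Answer: (2, 0, 0)

Derivation:
step 0: pivot 83 → sign +
step 1: pivot 6/83 → sign +
signature = (2, 0, 0)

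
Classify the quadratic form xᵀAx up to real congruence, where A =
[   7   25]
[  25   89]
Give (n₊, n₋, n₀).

Answer: (1, 1, 0)

Derivation:
step 0: pivot 7 → sign +
step 1: pivot -2/7 → sign −
signature = (1, 1, 0)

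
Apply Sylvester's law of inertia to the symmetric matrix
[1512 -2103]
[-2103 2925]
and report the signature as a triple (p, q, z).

step 0: pivot 1512 → sign +
step 1: pivot -1/168 → sign −
signature = (1, 1, 0)

Answer: (1, 1, 0)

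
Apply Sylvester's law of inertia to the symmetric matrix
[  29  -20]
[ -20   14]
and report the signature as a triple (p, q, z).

step 0: pivot 29 → sign +
step 1: pivot 6/29 → sign +
signature = (2, 0, 0)

Answer: (2, 0, 0)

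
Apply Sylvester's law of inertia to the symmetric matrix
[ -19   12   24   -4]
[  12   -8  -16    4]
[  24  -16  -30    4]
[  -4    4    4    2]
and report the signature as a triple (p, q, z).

Answer: (1, 2, 1)

Derivation:
step 0: pivot -19 → sign −
step 1: pivot -8/19 → sign −
step 2: pivot 2 → sign +
step 3: row/col 3 already zero → sign 0
signature = (1, 2, 1)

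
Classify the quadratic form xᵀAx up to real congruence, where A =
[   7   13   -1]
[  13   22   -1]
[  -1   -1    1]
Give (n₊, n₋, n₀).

step 0: pivot 7 → sign +
step 1: pivot -15/7 → sign −
step 2: pivot 6/5 → sign +
signature = (2, 1, 0)

Answer: (2, 1, 0)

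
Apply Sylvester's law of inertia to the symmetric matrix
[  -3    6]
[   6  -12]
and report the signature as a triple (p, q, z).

Answer: (0, 1, 1)

Derivation:
step 0: pivot -3 → sign −
step 1: row/col 1 already zero → sign 0
signature = (0, 1, 1)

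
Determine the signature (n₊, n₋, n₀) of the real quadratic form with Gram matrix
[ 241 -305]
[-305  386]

step 0: pivot 241 → sign +
step 1: pivot 1/241 → sign +
signature = (2, 0, 0)

Answer: (2, 0, 0)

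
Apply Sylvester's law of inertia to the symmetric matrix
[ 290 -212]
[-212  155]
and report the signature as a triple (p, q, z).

step 0: pivot 290 → sign +
step 1: pivot 3/145 → sign +
signature = (2, 0, 0)

Answer: (2, 0, 0)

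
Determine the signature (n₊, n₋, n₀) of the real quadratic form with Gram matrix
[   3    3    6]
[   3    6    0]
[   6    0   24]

step 0: pivot 3 → sign +
step 1: pivot 3 → sign +
step 2: row/col 2 already zero → sign 0
signature = (2, 0, 1)

Answer: (2, 0, 1)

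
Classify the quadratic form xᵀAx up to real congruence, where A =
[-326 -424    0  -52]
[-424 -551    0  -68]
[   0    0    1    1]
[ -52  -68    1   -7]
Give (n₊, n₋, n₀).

step 0: pivot -326 → sign −
step 1: pivot 75/163 → sign +
step 2: pivot 1 → sign +
step 3: row/col 3 already zero → sign 0
signature = (2, 1, 1)

Answer: (2, 1, 1)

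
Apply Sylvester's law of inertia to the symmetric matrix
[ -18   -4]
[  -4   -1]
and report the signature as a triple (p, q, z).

Answer: (0, 2, 0)

Derivation:
step 0: pivot -18 → sign −
step 1: pivot -1/9 → sign −
signature = (0, 2, 0)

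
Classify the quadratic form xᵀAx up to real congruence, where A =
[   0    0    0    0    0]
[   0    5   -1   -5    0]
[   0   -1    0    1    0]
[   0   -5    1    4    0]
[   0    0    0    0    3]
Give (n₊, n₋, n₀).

step 0: pivot 5 → sign +
step 1: pivot -1/5 → sign −
step 2: pivot -1 → sign −
step 3: pivot 3 → sign +
step 4: row/col 4 already zero → sign 0
signature = (2, 2, 1)

Answer: (2, 2, 1)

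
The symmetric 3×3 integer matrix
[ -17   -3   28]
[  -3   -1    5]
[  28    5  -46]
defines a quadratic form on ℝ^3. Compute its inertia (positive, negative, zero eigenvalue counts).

Answer: (1, 2, 0)

Derivation:
step 0: pivot -17 → sign −
step 1: pivot -8/17 → sign −
step 2: pivot 1/8 → sign +
signature = (1, 2, 0)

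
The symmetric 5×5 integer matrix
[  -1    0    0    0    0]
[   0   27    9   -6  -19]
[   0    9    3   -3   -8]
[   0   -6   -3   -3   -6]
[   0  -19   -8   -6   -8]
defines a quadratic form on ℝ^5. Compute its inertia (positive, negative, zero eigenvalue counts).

step 0: pivot -1 → sign −
step 1: pivot 27 → sign +
step 2: pivot -13/3 → sign −
step 3: pivot 3/13 → sign +
step 4: pivot 2/3 → sign +
signature = (3, 2, 0)

Answer: (3, 2, 0)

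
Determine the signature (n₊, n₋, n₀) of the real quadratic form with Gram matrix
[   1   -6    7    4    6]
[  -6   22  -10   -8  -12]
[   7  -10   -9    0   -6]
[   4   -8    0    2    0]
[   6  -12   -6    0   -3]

step 0: pivot 1 → sign +
step 1: pivot -14 → sign −
step 2: pivot 106/7 → sign +
step 3: pivot -30/53 → sign −
step 4: pivot -3/5 → sign −
signature = (2, 3, 0)

Answer: (2, 3, 0)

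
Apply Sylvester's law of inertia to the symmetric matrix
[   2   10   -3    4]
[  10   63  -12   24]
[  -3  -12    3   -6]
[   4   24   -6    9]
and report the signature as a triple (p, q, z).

step 0: pivot 2 → sign +
step 1: pivot 13 → sign +
step 2: pivot -57/26 → sign −
step 3: pivot 3/19 → sign +
signature = (3, 1, 0)

Answer: (3, 1, 0)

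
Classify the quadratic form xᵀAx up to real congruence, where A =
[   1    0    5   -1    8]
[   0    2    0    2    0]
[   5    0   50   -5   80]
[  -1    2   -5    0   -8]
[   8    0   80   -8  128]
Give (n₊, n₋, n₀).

Answer: (3, 1, 1)

Derivation:
step 0: pivot 1 → sign +
step 1: pivot 2 → sign +
step 2: pivot 25 → sign +
step 3: pivot -3 → sign −
step 4: row/col 4 already zero → sign 0
signature = (3, 1, 1)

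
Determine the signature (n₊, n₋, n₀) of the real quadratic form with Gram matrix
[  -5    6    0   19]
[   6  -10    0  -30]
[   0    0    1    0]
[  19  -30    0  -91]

Answer: (1, 3, 0)

Derivation:
step 0: pivot -5 → sign −
step 1: pivot -14/5 → sign −
step 2: pivot 1 → sign +
step 3: pivot -2/7 → sign −
signature = (1, 3, 0)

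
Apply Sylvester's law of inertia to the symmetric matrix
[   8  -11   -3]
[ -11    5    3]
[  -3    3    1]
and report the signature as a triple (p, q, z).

Answer: (1, 1, 1)

Derivation:
step 0: pivot 8 → sign +
step 1: pivot -81/8 → sign −
step 2: row/col 2 already zero → sign 0
signature = (1, 1, 1)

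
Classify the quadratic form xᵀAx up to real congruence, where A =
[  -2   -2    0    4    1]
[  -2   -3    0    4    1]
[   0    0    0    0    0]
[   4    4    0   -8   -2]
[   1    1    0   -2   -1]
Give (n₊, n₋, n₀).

Answer: (0, 3, 2)

Derivation:
step 0: pivot -2 → sign −
step 1: pivot -1 → sign −
step 2: pivot -1/2 → sign −
step 3: row/col 3 already zero → sign 0
step 4: row/col 4 already zero → sign 0
signature = (0, 3, 2)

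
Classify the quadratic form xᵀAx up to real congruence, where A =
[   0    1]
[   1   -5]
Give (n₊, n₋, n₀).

Answer: (1, 1, 0)

Derivation:
step 0: pivot -5 → sign −
step 1: pivot 1/5 → sign +
signature = (1, 1, 0)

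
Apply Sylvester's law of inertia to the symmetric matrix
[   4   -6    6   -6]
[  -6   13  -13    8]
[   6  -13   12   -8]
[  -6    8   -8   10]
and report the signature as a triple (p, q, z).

Answer: (3, 1, 0)

Derivation:
step 0: pivot 4 → sign +
step 1: pivot 4 → sign +
step 2: pivot -1 → sign −
step 3: pivot 3/4 → sign +
signature = (3, 1, 0)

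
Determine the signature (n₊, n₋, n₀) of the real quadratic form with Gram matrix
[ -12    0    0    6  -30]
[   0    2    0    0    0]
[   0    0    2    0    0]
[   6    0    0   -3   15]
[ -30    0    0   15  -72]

Answer: (3, 1, 1)

Derivation:
step 0: pivot -12 → sign −
step 1: pivot 2 → sign +
step 2: pivot 2 → sign +
step 3: pivot 3 → sign +
step 4: row/col 4 already zero → sign 0
signature = (3, 1, 1)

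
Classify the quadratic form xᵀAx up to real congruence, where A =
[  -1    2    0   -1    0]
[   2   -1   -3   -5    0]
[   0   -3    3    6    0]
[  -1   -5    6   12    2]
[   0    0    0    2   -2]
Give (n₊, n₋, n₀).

step 0: pivot -1 → sign −
step 1: pivot 3 → sign +
step 2: pivot -10/3 → sign −
step 3: pivot 3/10 → sign +
step 4: pivot -2 → sign −
signature = (2, 3, 0)

Answer: (2, 3, 0)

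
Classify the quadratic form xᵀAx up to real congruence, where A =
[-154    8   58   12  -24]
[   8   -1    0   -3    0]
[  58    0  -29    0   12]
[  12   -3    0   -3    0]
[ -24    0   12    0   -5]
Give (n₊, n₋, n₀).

step 0: pivot -154 → sign −
step 1: pivot -45/77 → sign −
step 2: pivot 377/45 → sign +
step 3: pivot 6/13 → sign +
step 4: pivot -1/29 → sign −
signature = (2, 3, 0)

Answer: (2, 3, 0)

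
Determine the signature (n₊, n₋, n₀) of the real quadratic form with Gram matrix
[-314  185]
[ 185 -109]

step 0: pivot -314 → sign −
step 1: pivot -1/314 → sign −
signature = (0, 2, 0)

Answer: (0, 2, 0)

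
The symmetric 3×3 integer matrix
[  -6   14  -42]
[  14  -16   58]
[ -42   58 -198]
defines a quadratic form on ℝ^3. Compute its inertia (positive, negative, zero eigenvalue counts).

Answer: (1, 1, 1)

Derivation:
step 0: pivot -6 → sign −
step 1: pivot 50/3 → sign +
step 2: row/col 2 already zero → sign 0
signature = (1, 1, 1)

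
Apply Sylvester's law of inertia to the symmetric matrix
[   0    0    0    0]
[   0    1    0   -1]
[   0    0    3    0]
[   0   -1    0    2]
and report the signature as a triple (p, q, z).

step 0: pivot 1 → sign +
step 1: pivot 3 → sign +
step 2: pivot 1 → sign +
step 3: row/col 3 already zero → sign 0
signature = (3, 0, 1)

Answer: (3, 0, 1)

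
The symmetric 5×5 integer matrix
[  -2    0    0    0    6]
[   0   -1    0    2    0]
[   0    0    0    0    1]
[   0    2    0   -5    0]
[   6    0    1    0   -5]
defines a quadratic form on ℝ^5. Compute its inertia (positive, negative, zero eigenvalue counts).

step 0: pivot -2 → sign −
step 1: pivot -1 → sign −
step 2: pivot -1 → sign −
step 3: pivot 13 → sign +
step 4: pivot -1/13 → sign −
signature = (1, 4, 0)

Answer: (1, 4, 0)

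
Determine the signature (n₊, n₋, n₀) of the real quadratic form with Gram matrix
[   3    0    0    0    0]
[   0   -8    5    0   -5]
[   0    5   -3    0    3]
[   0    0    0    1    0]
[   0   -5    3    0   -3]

Answer: (3, 1, 1)

Derivation:
step 0: pivot 3 → sign +
step 1: pivot -8 → sign −
step 2: pivot 1/8 → sign +
step 3: pivot 1 → sign +
step 4: row/col 4 already zero → sign 0
signature = (3, 1, 1)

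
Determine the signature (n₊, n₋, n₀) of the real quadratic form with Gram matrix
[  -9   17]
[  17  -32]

step 0: pivot -9 → sign −
step 1: pivot 1/9 → sign +
signature = (1, 1, 0)

Answer: (1, 1, 0)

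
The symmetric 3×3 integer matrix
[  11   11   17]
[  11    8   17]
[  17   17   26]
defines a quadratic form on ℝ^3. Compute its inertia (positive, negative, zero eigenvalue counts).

Answer: (1, 2, 0)

Derivation:
step 0: pivot 11 → sign +
step 1: pivot -3 → sign −
step 2: pivot -3/11 → sign −
signature = (1, 2, 0)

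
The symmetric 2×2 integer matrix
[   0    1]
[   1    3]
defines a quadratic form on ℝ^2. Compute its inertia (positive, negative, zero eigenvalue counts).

Answer: (1, 1, 0)

Derivation:
step 0: pivot 3 → sign +
step 1: pivot -1/3 → sign −
signature = (1, 1, 0)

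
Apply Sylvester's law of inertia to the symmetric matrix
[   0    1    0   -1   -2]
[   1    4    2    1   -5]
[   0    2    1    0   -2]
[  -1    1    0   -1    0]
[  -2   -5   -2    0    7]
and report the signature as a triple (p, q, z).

Answer: (3, 2, 0)

Derivation:
step 0: pivot 4 → sign +
step 1: pivot -1/4 → sign −
step 2: pivot 1 → sign +
step 3: pivot 1 → sign +
step 4: pivot -2 → sign −
signature = (3, 2, 0)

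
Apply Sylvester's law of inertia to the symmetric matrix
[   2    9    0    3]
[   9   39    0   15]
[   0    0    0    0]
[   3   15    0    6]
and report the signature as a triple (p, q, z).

step 0: pivot 2 → sign +
step 1: pivot -3/2 → sign −
step 2: pivot 3 → sign +
step 3: row/col 3 already zero → sign 0
signature = (2, 1, 1)

Answer: (2, 1, 1)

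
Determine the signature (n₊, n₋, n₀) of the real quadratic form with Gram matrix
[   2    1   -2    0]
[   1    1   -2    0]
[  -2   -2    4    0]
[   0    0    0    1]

Answer: (3, 0, 1)

Derivation:
step 0: pivot 2 → sign +
step 1: pivot 1/2 → sign +
step 2: pivot 1 → sign +
step 3: row/col 3 already zero → sign 0
signature = (3, 0, 1)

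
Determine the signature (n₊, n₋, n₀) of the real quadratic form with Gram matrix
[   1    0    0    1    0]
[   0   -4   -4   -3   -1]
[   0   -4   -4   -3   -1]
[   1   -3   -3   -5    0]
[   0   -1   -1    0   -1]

step 0: pivot 1 → sign +
step 1: pivot -4 → sign −
step 2: pivot -15/4 → sign −
step 3: pivot -3/5 → sign −
step 4: row/col 4 already zero → sign 0
signature = (1, 3, 1)

Answer: (1, 3, 1)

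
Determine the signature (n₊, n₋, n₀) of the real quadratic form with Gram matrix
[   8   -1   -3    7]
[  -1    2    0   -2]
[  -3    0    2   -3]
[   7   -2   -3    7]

step 0: pivot 8 → sign +
step 1: pivot 15/8 → sign +
step 2: pivot 4/5 → sign +
step 3: pivot -1/4 → sign −
signature = (3, 1, 0)

Answer: (3, 1, 0)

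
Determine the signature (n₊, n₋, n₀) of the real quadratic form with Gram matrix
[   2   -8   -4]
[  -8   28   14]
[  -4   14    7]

step 0: pivot 2 → sign +
step 1: pivot -4 → sign −
step 2: row/col 2 already zero → sign 0
signature = (1, 1, 1)

Answer: (1, 1, 1)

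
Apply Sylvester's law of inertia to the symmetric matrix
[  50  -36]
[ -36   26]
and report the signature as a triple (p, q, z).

Answer: (2, 0, 0)

Derivation:
step 0: pivot 50 → sign +
step 1: pivot 2/25 → sign +
signature = (2, 0, 0)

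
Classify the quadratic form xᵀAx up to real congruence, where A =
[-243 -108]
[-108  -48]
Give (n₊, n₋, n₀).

Answer: (0, 1, 1)

Derivation:
step 0: pivot -243 → sign −
step 1: row/col 1 already zero → sign 0
signature = (0, 1, 1)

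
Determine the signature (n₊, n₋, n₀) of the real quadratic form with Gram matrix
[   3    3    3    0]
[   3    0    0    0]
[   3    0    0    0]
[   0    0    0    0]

Answer: (1, 1, 2)

Derivation:
step 0: pivot 3 → sign +
step 1: pivot -3 → sign −
step 2: row/col 2 already zero → sign 0
step 3: row/col 3 already zero → sign 0
signature = (1, 1, 2)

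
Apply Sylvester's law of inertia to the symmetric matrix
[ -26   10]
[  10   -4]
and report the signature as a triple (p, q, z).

step 0: pivot -26 → sign −
step 1: pivot -2/13 → sign −
signature = (0, 2, 0)

Answer: (0, 2, 0)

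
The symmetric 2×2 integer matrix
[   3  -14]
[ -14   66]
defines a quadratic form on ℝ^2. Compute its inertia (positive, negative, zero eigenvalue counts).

Answer: (2, 0, 0)

Derivation:
step 0: pivot 3 → sign +
step 1: pivot 2/3 → sign +
signature = (2, 0, 0)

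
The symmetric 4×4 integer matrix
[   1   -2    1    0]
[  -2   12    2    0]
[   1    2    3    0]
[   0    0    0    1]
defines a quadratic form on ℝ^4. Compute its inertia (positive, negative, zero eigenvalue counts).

Answer: (3, 0, 1)

Derivation:
step 0: pivot 1 → sign +
step 1: pivot 8 → sign +
step 2: pivot 1 → sign +
step 3: row/col 3 already zero → sign 0
signature = (3, 0, 1)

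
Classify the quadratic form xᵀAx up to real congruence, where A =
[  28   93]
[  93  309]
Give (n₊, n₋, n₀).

Answer: (2, 0, 0)

Derivation:
step 0: pivot 28 → sign +
step 1: pivot 3/28 → sign +
signature = (2, 0, 0)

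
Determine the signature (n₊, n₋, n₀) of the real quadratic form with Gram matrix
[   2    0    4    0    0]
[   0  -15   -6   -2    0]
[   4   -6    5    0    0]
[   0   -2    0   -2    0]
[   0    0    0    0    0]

Answer: (1, 3, 1)

Derivation:
step 0: pivot 2 → sign +
step 1: pivot -15 → sign −
step 2: pivot -3/5 → sign −
step 3: pivot -2/3 → sign −
step 4: row/col 4 already zero → sign 0
signature = (1, 3, 1)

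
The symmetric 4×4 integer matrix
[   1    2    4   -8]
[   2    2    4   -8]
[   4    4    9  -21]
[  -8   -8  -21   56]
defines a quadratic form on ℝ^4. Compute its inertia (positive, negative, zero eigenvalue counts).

Answer: (2, 2, 0)

Derivation:
step 0: pivot 1 → sign +
step 1: pivot -2 → sign −
step 2: pivot 1 → sign +
step 3: pivot -1 → sign −
signature = (2, 2, 0)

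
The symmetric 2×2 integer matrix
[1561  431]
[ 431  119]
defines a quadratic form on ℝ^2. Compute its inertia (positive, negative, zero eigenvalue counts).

step 0: pivot 1561 → sign +
step 1: pivot -2/1561 → sign −
signature = (1, 1, 0)

Answer: (1, 1, 0)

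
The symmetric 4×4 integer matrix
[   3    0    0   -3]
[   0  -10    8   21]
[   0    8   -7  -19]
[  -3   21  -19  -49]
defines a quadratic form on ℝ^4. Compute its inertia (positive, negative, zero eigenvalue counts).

Answer: (2, 2, 0)

Derivation:
step 0: pivot 3 → sign +
step 1: pivot -10 → sign −
step 2: pivot -3/5 → sign −
step 3: pivot 1/6 → sign +
signature = (2, 2, 0)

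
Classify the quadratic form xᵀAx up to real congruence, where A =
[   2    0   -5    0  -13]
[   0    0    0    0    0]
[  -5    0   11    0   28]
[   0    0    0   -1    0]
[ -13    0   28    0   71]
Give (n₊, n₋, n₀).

Answer: (1, 2, 2)

Derivation:
step 0: pivot 2 → sign +
step 1: pivot -3/2 → sign −
step 2: pivot -1 → sign −
step 3: row/col 3 already zero → sign 0
step 4: row/col 4 already zero → sign 0
signature = (1, 2, 2)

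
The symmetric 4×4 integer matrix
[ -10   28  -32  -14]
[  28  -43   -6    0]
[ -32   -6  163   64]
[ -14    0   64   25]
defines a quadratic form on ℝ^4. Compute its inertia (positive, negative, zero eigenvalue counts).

step 0: pivot -10 → sign −
step 1: pivot 177/5 → sign +
step 2: pivot 1279/177 → sign +
step 3: pivot -3/1279 → sign −
signature = (2, 2, 0)

Answer: (2, 2, 0)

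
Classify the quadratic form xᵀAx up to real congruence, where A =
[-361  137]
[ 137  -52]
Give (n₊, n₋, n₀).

Answer: (0, 2, 0)

Derivation:
step 0: pivot -361 → sign −
step 1: pivot -3/361 → sign −
signature = (0, 2, 0)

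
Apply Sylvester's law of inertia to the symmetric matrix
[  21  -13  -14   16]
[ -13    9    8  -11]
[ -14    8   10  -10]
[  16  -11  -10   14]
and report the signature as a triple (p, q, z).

Answer: (4, 0, 0)

Derivation:
step 0: pivot 21 → sign +
step 1: pivot 20/21 → sign +
step 2: pivot 1/5 → sign +
step 3: pivot 1/2 → sign +
signature = (4, 0, 0)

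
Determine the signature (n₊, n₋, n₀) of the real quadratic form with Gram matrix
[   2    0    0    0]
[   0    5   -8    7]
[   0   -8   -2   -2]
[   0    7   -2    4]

step 0: pivot 2 → sign +
step 1: pivot 5 → sign +
step 2: pivot -74/5 → sign −
step 3: pivot -3/37 → sign −
signature = (2, 2, 0)

Answer: (2, 2, 0)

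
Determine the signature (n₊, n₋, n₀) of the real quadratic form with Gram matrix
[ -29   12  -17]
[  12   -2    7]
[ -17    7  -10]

step 0: pivot -29 → sign −
step 1: pivot 86/29 → sign +
step 2: pivot -3/86 → sign −
signature = (1, 2, 0)

Answer: (1, 2, 0)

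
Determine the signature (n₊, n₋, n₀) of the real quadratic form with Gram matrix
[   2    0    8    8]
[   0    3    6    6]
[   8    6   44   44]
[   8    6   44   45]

Answer: (3, 0, 1)

Derivation:
step 0: pivot 2 → sign +
step 1: pivot 3 → sign +
step 2: pivot 1 → sign +
step 3: row/col 3 already zero → sign 0
signature = (3, 0, 1)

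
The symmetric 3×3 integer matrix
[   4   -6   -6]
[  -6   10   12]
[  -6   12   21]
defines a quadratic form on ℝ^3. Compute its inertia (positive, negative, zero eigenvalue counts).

step 0: pivot 4 → sign +
step 1: pivot 1 → sign +
step 2: pivot 3 → sign +
signature = (3, 0, 0)

Answer: (3, 0, 0)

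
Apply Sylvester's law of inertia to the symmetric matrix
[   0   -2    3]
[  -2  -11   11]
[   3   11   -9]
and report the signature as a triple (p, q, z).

step 0: pivot -11 → sign −
step 1: pivot 4/11 → sign +
step 2: pivot -3/4 → sign −
signature = (1, 2, 0)

Answer: (1, 2, 0)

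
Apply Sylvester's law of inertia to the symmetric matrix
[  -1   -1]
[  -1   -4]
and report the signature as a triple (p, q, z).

step 0: pivot -1 → sign −
step 1: pivot -3 → sign −
signature = (0, 2, 0)

Answer: (0, 2, 0)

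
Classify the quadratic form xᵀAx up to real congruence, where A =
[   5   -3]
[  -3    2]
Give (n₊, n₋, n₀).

step 0: pivot 5 → sign +
step 1: pivot 1/5 → sign +
signature = (2, 0, 0)

Answer: (2, 0, 0)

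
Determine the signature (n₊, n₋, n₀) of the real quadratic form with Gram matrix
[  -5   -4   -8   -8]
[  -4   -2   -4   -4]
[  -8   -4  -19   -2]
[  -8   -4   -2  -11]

step 0: pivot -5 → sign −
step 1: pivot 6/5 → sign +
step 2: pivot -11 → sign −
step 3: pivot 3/11 → sign +
signature = (2, 2, 0)

Answer: (2, 2, 0)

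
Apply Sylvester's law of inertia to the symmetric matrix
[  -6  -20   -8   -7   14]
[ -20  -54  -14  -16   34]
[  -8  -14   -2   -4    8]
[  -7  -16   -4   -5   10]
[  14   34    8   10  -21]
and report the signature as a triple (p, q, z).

step 0: pivot -6 → sign −
step 1: pivot 38/3 → sign +
step 2: pivot -4 → sign −
step 3: pivot -3/38 → sign −
step 4: row/col 4 already zero → sign 0
signature = (1, 3, 1)

Answer: (1, 3, 1)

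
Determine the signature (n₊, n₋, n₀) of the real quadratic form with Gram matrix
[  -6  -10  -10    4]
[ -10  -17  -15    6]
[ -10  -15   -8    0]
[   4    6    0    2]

Answer: (2, 2, 0)

Derivation:
step 0: pivot -6 → sign −
step 1: pivot -1/3 → sign −
step 2: pivot 17 → sign +
step 3: pivot 2/17 → sign +
signature = (2, 2, 0)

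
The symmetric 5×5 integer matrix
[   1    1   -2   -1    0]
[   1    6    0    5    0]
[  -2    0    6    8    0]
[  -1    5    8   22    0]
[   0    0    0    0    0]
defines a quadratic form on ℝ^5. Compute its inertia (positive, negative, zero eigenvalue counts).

step 0: pivot 1 → sign +
step 1: pivot 5 → sign +
step 2: pivot 6/5 → sign +
step 3: pivot 3 → sign +
step 4: row/col 4 already zero → sign 0
signature = (4, 0, 1)

Answer: (4, 0, 1)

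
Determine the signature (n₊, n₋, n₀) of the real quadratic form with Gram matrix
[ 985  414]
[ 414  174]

Answer: (1, 1, 0)

Derivation:
step 0: pivot 985 → sign +
step 1: pivot -6/985 → sign −
signature = (1, 1, 0)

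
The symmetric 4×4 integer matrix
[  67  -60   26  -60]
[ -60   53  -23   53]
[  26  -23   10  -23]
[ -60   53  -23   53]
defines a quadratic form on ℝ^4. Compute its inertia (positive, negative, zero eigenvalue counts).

step 0: pivot 67 → sign +
step 1: pivot -49/67 → sign −
step 2: pivot 1/49 → sign +
step 3: row/col 3 already zero → sign 0
signature = (2, 1, 1)

Answer: (2, 1, 1)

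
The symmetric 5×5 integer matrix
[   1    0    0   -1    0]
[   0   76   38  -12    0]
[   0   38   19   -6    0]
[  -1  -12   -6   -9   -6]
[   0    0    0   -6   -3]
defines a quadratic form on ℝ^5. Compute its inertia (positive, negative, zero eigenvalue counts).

Answer: (3, 1, 1)

Derivation:
step 0: pivot 1 → sign +
step 1: pivot 76 → sign +
step 2: pivot -226/19 → sign −
step 3: pivot 3/113 → sign +
step 4: row/col 4 already zero → sign 0
signature = (3, 1, 1)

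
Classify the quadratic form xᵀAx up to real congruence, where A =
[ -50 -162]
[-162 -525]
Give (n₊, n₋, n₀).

step 0: pivot -50 → sign −
step 1: pivot -3/25 → sign −
signature = (0, 2, 0)

Answer: (0, 2, 0)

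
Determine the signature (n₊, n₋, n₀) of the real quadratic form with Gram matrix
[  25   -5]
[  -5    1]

Answer: (1, 0, 1)

Derivation:
step 0: pivot 25 → sign +
step 1: row/col 1 already zero → sign 0
signature = (1, 0, 1)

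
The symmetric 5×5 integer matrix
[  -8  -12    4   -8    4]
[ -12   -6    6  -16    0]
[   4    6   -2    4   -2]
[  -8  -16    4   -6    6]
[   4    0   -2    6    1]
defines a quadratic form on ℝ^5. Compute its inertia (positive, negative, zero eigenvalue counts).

step 0: pivot -8 → sign −
step 1: pivot 12 → sign +
step 2: pivot 2/3 → sign +
step 3: row/col 3 already zero → sign 0
step 4: row/col 4 already zero → sign 0
signature = (2, 1, 2)

Answer: (2, 1, 2)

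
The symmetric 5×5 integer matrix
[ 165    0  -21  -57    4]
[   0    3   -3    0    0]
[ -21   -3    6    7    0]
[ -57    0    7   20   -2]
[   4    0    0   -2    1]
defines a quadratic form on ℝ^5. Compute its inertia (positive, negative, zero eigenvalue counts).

step 0: pivot 165 → sign +
step 1: pivot 3 → sign +
step 2: pivot 18/55 → sign +
step 3: pivot 1/9 → sign +
step 4: pivot -1/3 → sign −
signature = (4, 1, 0)

Answer: (4, 1, 0)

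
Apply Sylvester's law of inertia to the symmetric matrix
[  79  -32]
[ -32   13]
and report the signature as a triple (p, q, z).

step 0: pivot 79 → sign +
step 1: pivot 3/79 → sign +
signature = (2, 0, 0)

Answer: (2, 0, 0)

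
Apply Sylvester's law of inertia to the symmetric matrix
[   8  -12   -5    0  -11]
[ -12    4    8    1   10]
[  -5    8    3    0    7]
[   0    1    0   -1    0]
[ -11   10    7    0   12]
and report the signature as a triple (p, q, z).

Answer: (2, 3, 0)

Derivation:
step 0: pivot 8 → sign +
step 1: pivot -14 → sign −
step 2: pivot -3/28 → sign −
step 3: pivot -11/12 → sign −
step 4: pivot 3/11 → sign +
signature = (2, 3, 0)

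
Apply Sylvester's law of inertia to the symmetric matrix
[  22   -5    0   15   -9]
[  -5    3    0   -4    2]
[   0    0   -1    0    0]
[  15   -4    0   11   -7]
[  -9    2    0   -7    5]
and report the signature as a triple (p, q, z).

step 0: pivot 22 → sign +
step 1: pivot 41/22 → sign +
step 2: pivot -1 → sign −
step 3: pivot 24/41 → sign +
step 4: row/col 4 already zero → sign 0
signature = (3, 1, 1)

Answer: (3, 1, 1)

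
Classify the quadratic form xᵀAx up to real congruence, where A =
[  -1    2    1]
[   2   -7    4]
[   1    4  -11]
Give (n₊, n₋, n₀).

step 0: pivot -1 → sign −
step 1: pivot -3 → sign −
step 2: pivot 2 → sign +
signature = (1, 2, 0)

Answer: (1, 2, 0)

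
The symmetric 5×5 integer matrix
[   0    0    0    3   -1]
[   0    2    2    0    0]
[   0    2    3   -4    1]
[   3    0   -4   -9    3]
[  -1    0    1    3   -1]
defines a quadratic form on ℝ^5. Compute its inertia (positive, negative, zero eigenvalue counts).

step 0: pivot 2 → sign +
step 1: pivot 1 → sign +
step 2: pivot -25 → sign −
step 3: pivot 9/25 → sign +
step 4: pivot -1/9 → sign −
signature = (3, 2, 0)

Answer: (3, 2, 0)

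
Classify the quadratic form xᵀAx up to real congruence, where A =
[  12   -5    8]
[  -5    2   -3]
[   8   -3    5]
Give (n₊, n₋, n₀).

Answer: (2, 1, 0)

Derivation:
step 0: pivot 12 → sign +
step 1: pivot -1/12 → sign −
step 2: pivot 1 → sign +
signature = (2, 1, 0)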